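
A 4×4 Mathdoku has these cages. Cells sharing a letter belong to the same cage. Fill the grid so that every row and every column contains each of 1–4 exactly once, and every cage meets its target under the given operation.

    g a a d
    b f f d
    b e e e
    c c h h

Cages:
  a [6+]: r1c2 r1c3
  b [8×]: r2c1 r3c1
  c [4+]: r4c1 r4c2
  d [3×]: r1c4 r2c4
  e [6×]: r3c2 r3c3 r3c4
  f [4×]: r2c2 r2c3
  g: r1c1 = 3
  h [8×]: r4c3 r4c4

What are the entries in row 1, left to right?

3 2 4 1

Cage g is a single given cell, so r1c1 = 3.
3 is placed in row 1; hence r1c4 = 1.
Column 4 already has 1, which forces r2c4 = 3.
Column 4 already has 3, which forces r3c4 = 2.
Column 1 now contains 3, so r4c1 = 1.
Row 4 already has 1, leaving r4c2 = 3.
Column 4 already has 2; hence r4c4 = 4.
Cage b needs two cells with product 8; hence r2c1 = 2.
Row 3 now contains 2, so r3c1 = 4.
3 is placed in column 2; hence r3c2 = 1.
Cage e needs product 6; hence r3c3 = 3.
4 is placed in row 4, which forces r4c3 = 2.
The two cells of cage a must have sum 6; hence r1c2 = 2.
Column 3 already has 2, so r1c3 = 4.
Column 2 now contains 1, so r2c2 = 4.
Cage f's pair has product 4, leaving r2c3 = 1.
Completed grid: 3 2 4 1 / 2 4 1 3 / 4 1 3 2 / 1 3 2 4.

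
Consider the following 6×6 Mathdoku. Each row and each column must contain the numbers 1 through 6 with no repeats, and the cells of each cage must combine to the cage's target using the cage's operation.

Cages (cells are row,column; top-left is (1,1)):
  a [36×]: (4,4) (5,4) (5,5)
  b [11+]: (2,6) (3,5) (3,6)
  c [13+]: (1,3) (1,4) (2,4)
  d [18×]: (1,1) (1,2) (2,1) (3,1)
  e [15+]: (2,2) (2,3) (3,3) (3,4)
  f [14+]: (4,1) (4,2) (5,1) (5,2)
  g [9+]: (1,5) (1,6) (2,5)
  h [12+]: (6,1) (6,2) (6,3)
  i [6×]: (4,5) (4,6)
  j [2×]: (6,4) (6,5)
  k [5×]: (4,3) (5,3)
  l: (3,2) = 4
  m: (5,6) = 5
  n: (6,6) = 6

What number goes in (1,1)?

Cage l is a single given cell; hence (3,2) = 4.
Cage m is given, leaving (5,6) = 5.
N is a freebie, which forces (6,6) = 6.
The two cells of cage k must have product 5; hence (4,3) = 5.
5 is placed in row 5, leaving (5,3) = 1.
The only place for 4 in row 4 is (4,1).
Cage h needs sum 12, leaving (6,3) = 4.
In row 5, 4 can only go at (5,4), so (5,4) = 4.
Cage a needs product 36, leaving (4,4) = 3.
Cage a has product 36, so (5,5) = 3.
The 4 cells of cage f must have sum 14, leaving (4,2) = 2.
The two cells of cage i must have product 6, which forces (4,5) = 6.
Cage i's pair has product 6; hence (4,6) = 1.
Cage f needs sum 14, which forces (5,1) = 2.
Row 5 already has 3, so (5,2) = 6.
Cage d needs product 18, leaving (1,2) = 1.
1 is placed in column 2; hence (2,2) = 5.
Cage b needs sum 11, so (2,6) = 4.
Column 5 now contains 6, which forces (3,5) = 5.
Cage b needs sum 11, which forces (3,6) = 2.
5 is placed in column 2, leaving (6,2) = 3.
Cage c has sum 13, which forces (1,4) = 5.
The 3 cells of cage g must have sum 9, which forces (1,5) = 4.
Column 6 now contains 2; hence (1,6) = 3.
Cage g has sum 9, so (2,5) = 2.
Cage e has sum 15; hence (3,4) = 1.
3 is placed in row 6; hence (6,1) = 5.
Column 4 now contains 1; hence (6,4) = 2.
Column 5 now contains 2; hence (6,5) = 1.
3 is placed in row 1, leaving (1,1) = 6.
The 3 cells of cage c must have sum 13, leaving (1,3) = 2.
Cage d has product 18, which forces (2,1) = 1.
Row 2 already has 2, leaving (2,4) = 6.
Cage d has product 18, so (3,1) = 3.
3 is placed in row 3, so (3,3) = 6.
6 is placed in row 2, so (2,3) = 3.
Filled in: 6 1 2 5 4 3 / 1 5 3 6 2 4 / 3 4 6 1 5 2 / 4 2 5 3 6 1 / 2 6 1 4 3 5 / 5 3 4 2 1 6.

6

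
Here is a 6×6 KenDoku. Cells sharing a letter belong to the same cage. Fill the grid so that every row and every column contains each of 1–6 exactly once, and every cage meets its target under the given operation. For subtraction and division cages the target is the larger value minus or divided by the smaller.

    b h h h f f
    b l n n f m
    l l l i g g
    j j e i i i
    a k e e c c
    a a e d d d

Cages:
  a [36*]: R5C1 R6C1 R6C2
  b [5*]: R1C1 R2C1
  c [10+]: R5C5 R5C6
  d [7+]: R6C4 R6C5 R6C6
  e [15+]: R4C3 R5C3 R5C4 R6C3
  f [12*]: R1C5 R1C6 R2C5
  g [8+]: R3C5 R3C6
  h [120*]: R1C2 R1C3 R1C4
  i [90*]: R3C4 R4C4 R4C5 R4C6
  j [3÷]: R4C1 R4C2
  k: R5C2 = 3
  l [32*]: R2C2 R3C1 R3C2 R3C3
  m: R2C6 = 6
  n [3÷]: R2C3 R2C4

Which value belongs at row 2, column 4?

1

The 4 cells of cage l must have product 32, which forces R2C2 = 4.
Cage m is given, which forces R2C6 = 6.
Cage k is a single given cell; hence R5C2 = 3.
6 is placed in column 6, which forces R5C6 = 4.
4 is placed in row 5, so R5C5 = 6.
6 is placed in row 5; hence R5C1 = 2.
Cage a has product 36, which forces R6C1 = 3.
Cage a has product 36, which forces R6C2 = 6.
6 is placed in column 2; hence R1C2 = 5.
Column 1 now contains 3; hence R4C1 = 6.
Cage j needs two cells with quotient 3, so R4C2 = 2.
Cage e has sum 15, which forces R5C3 = 1.
Cage e needs sum 15, which forces R5C4 = 5.
Row 1 already has 5, leaving R1C1 = 1.
Cage b needs two cells with product 5, leaving R2C1 = 5.
1 is placed in column 3; hence R2C3 = 3.
The two cells of cage n must have quotient 3, so R2C4 = 1.
Row 2 already has 1, so R2C5 = 2.
The 4 cells of cage l must have product 32, leaving R3C1 = 4.
Column 2 already has 2; hence R3C2 = 1.
Cage l has product 32, so R3C3 = 2.
The 4 cells of cage i must have product 90; hence R3C4 = 6.
1 is placed in column 4, so R4C4 = 3.
Cage h has product 120; hence R1C3 = 6.
Column 4 already has 6, so R1C4 = 4.
Cage f has product 12, leaving R1C5 = 3.
Cage f needs product 12, so R1C6 = 2.
Column 5 already has 3, leaving R3C5 = 5.
Row 3 already has 5; hence R3C6 = 3.
Column 5 now contains 5; hence R4C5 = 1.
1 is placed in row 4, which forces R4C6 = 5.
Column 4 already has 4; hence R6C4 = 2.
Column 5 already has 1, so R6C5 = 4.
Column 6 now contains 2, so R6C6 = 1.
5 is placed in row 4, which forces R4C3 = 4.
4 is placed in row 6, leaving R6C3 = 5.
Filled in: 1 5 6 4 3 2 / 5 4 3 1 2 6 / 4 1 2 6 5 3 / 6 2 4 3 1 5 / 2 3 1 5 6 4 / 3 6 5 2 4 1.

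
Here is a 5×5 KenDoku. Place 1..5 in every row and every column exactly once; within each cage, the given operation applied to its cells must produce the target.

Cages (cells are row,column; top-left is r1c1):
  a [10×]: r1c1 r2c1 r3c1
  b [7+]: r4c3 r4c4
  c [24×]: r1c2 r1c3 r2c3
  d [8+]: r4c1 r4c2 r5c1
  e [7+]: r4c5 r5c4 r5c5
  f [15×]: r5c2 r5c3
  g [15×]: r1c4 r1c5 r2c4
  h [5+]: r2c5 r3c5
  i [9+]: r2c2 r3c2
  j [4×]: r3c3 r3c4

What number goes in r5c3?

5

The only place for 3 in row 3 is r3c5.
Cage h's pair has sum 5, so r2c5 = 2.
The only place for 2 in row 3 is r3c1.
The only place for 5 in row 3 is r3c2.
5 is placed in column 2, which forces r2c2 = 4.
Row 2 already has 4, so r2c3 = 3.
5 is placed in column 2, leaving r5c2 = 3.
Cage f's pair has product 15; hence r5c3 = 5.
3 is placed in column 2, leaving r1c2 = 2.
The 3 cells of cage c must have product 24, leaving r1c3 = 4.
The 3 cells of cage g must have product 15, leaving r1c4 = 3.
Column 3 now contains 4, leaving r3c3 = 1.
1 is placed in row 3, which forces r3c4 = 4.
Column 2 already has 2; hence r4c2 = 1.
Column 3 now contains 4, leaving r4c3 = 2.
Column 4 already has 3, leaving r4c4 = 5.
1 is placed in row 4; hence r4c5 = 4.
The 3 cells of cage e must have sum 7; hence r5c4 = 2.
Column 5 now contains 4, which forces r5c5 = 1.
Column 5 now contains 1; hence r1c5 = 5.
Column 4 now contains 5, so r2c4 = 1.
Row 4 already has 5, so r4c1 = 3.
Row 5 already has 1; hence r5c1 = 4.
5 is placed in row 1, so r1c1 = 1.
1 is placed in row 2, which forces r2c1 = 5.
Filled in: 1 2 4 3 5 / 5 4 3 1 2 / 2 5 1 4 3 / 3 1 2 5 4 / 4 3 5 2 1.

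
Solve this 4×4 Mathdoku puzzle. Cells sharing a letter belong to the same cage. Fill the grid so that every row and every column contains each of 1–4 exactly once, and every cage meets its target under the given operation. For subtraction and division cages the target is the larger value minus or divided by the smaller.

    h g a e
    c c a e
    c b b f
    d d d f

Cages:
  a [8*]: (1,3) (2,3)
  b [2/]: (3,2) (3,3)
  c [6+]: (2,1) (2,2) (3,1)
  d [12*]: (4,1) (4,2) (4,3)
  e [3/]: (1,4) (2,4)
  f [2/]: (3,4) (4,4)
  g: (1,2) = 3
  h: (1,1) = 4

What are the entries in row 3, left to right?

3 2 1 4

H is a freebie, which forces (1,1) = 4.
Cage g is given; hence (1,2) = 3.
Row 1 already has 4, so (1,3) = 2.
Row 1 now contains 3, leaving (1,4) = 1.
Column 3 now contains 2, which forces (2,3) = 4.
Column 4 already has 1, so (2,4) = 3.
4 is placed in column 3, so (3,3) = 1.
Column 3 now contains 1, so (4,3) = 3.
Cage c has sum 6, so (3,1) = 3.
Cage b needs two cells with quotient 2, so (3,2) = 2.
2 is placed in row 3, so (3,4) = 4.
3 is placed in row 4, leaving (4,1) = 1.
The 3 cells of cage d must have product 12, which forces (4,2) = 4.
Column 4 now contains 4, which forces (4,4) = 2.
Column 1 now contains 1, leaving (2,1) = 2.
2 is placed in column 2; hence (2,2) = 1.
The full grid is 4 3 2 1 / 2 1 4 3 / 3 2 1 4 / 1 4 3 2.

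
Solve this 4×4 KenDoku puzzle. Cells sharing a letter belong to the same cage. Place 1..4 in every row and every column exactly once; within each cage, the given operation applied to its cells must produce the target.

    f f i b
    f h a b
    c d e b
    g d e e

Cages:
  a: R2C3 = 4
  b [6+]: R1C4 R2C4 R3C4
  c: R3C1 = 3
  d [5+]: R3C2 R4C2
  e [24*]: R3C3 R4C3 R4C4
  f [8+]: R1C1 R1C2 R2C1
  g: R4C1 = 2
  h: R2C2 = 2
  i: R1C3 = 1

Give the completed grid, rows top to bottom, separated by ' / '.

4 3 1 2 / 1 2 4 3 / 3 4 2 1 / 2 1 3 4

I is a freebie, which forces R1C3 = 1.
Cage h is given, leaving R2C2 = 2.
Cage a is given, so R2C3 = 4.
Cage c is a single given cell, which forces R3C1 = 3.
3 is placed in row 3; hence R3C3 = 2.
2 is placed in row 3, which forces R3C4 = 1.
G is a freebie, leaving R4C1 = 2.
Column 3 now contains 2, so R4C3 = 3.
Row 4 now contains 3, so R4C4 = 4.
Column 1 now contains 2, leaving R1C1 = 4.
Cage f needs sum 8; hence R1C2 = 3.
Cage b needs sum 6, leaving R1C4 = 2.
Column 1 now contains 3, which forces R2C1 = 1.
1 is placed in column 4, so R2C4 = 3.
1 is placed in row 3, which forces R3C2 = 4.
Row 4 now contains 4; hence R4C2 = 1.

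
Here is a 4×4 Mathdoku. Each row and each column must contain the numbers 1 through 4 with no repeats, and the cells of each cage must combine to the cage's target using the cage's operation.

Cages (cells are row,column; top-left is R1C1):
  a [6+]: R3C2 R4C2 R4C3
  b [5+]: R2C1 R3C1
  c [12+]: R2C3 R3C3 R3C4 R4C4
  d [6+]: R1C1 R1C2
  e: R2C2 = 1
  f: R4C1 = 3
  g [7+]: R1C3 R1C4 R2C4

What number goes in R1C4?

1

E is a freebie; hence R2C2 = 1.
Cage f is a single given cell; hence R4C1 = 3.
Cage b needs two cells with sum 5, leaving R2C1 = 4.
The two cells of cage b must have sum 5, which forces R3C1 = 1.
The 3 cells of cage a must have sum 6; hence R3C2 = 3.
Cage a has sum 6, which forces R4C2 = 2.
Cage a has sum 6; hence R4C3 = 1.
Row 4 now contains 1, leaving R4C4 = 4.
Column 1 already has 4, which forces R1C1 = 2.
Column 2 now contains 2, which forces R1C2 = 4.
Row 1 already has 4, so R1C3 = 3.
Row 1 already has 3, so R1C4 = 1.
The 4 cells of cage c must have sum 12, so R2C3 = 2.
Row 2 now contains 2, which forces R2C4 = 3.
The 4 cells of cage c must have sum 12, which forces R3C3 = 4.
4 is placed in column 4; hence R3C4 = 2.
Filled in: 2 4 3 1 / 4 1 2 3 / 1 3 4 2 / 3 2 1 4.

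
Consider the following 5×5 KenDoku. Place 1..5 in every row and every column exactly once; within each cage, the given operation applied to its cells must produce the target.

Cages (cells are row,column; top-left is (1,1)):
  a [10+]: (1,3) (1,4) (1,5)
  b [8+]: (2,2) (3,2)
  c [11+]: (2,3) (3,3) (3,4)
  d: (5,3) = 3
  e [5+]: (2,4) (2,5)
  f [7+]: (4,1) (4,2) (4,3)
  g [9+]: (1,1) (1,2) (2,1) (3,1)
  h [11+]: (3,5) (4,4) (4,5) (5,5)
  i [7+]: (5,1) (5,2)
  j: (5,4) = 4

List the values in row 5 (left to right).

Cage d is given, which forces (5,3) = 3.
J is a freebie, leaving (5,4) = 4.
In row 5, 1 can only go at (5,5), so (5,5) = 1.
Column 2 needs a 4, and only (4,2) is open for it.
In column 2, 1 can only go at (1,2), so (1,2) = 1.
The only place for 4 in row 1 is (1,1).
Column 1 needs a 5, and only (5,1) is open for it.
Row 5 now contains 5; hence (5,2) = 2.
In column 1, 2 can only go at (4,1), so (4,1) = 2.
2 is placed in row 4, which forces (4,3) = 1.
The 4 cells of cage h must have sum 11; hence (3,5) = 2.
Cage c has sum 11; hence (2,3) = 2.
Row 2 already has 2, which forces (2,4) = 1.
Cage c needs sum 11, which forces (3,3) = 4.
Row 3 already has 2, which forces (3,4) = 5.
5 is placed in column 4, so (4,4) = 3.
Row 4 now contains 3, which forces (4,5) = 5.
Column 3 already has 2, leaving (1,3) = 5.
Column 4 now contains 3, which forces (1,4) = 2.
5 is placed in column 5; hence (1,5) = 3.
1 is placed in row 2, which forces (2,1) = 3.
Cage b needs two cells with sum 8, so (2,2) = 5.
The two cells of cage e must have sum 5, which forces (2,5) = 4.
Cage g has sum 9, leaving (3,1) = 1.
Row 3 now contains 5, so (3,2) = 3.
Filled in: 4 1 5 2 3 / 3 5 2 1 4 / 1 3 4 5 2 / 2 4 1 3 5 / 5 2 3 4 1.

5 2 3 4 1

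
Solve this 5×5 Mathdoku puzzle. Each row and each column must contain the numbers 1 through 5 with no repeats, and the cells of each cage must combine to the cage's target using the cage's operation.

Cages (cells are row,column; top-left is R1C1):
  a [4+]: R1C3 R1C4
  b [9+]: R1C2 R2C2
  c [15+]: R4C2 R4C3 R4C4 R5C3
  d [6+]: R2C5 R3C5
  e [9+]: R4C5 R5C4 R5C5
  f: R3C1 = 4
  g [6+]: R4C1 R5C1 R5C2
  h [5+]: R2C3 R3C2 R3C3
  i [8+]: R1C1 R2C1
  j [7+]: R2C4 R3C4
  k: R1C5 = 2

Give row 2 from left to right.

Cage k is a single given cell, so R1C5 = 2.
F is a freebie, leaving R3C1 = 4.
In row 1, 4 can only go at R1C2, so R1C2 = 4.
Column 2 now contains 4, which forces R2C2 = 5.
5 is placed in row 2, leaving R2C5 = 1.
Column 5 already has 1, so R3C5 = 5.
Cage i needs two cells with sum 8, which forces R1C1 = 5.
5 is placed in row 2, which forces R2C1 = 3.
Row 2 already has 1, which forces R2C3 = 2.
Cage j's pair has sum 7, which forces R2C4 = 4.
The 3 cells of cage h must have sum 5, which forces R3C2 = 2.
Cage h needs sum 5, which forces R3C3 = 1.
The two cells of cage j must have sum 7; hence R3C4 = 3.
Column 4 already has 4, so R4C4 = 5.
The 3 cells of cage e must have sum 9, so R5C4 = 2.
Column 3 now contains 1, so R1C3 = 3.
Column 4 now contains 3, leaving R1C4 = 1.
The 3 cells of cage g must have sum 6, so R4C1 = 2.
Cage c needs sum 15; hence R4C3 = 4.
Row 4 already has 4, which forces R4C5 = 3.
Row 5 now contains 2, leaving R5C1 = 1.
The 3 cells of cage g must have sum 6; hence R5C2 = 3.
Column 3 now contains 3, which forces R5C3 = 5.
Column 5 now contains 3, which forces R5C5 = 4.
Row 4 already has 3, which forces R4C2 = 1.
Filled in: 5 4 3 1 2 / 3 5 2 4 1 / 4 2 1 3 5 / 2 1 4 5 3 / 1 3 5 2 4.

3 5 2 4 1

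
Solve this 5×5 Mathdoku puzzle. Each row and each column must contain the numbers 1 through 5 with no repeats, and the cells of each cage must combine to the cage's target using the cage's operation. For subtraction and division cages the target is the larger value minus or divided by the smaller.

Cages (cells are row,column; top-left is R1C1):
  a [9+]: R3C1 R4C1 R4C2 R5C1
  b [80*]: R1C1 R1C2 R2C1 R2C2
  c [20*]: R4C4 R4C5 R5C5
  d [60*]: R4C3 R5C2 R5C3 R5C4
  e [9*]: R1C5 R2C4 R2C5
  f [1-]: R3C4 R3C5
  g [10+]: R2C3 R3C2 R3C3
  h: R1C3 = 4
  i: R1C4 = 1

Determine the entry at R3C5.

Cage h is a single given cell; hence R1C3 = 4.
I is a freebie, so R1C4 = 1.
Cage e has product 9; hence R1C5 = 3.
The 3 cells of cage e must have product 9, leaving R2C4 = 3.
Cage e needs product 9; hence R2C5 = 1.
The 3 cells of cage c must have product 20, leaving R4C4 = 2.
Cage c needs product 20, so R4C5 = 5.
Cage c needs product 20, so R5C5 = 2.
Cage f needs two cells with difference 1, which forces R3C4 = 5.
5 is placed in column 5, which forces R3C5 = 4.
Column 4 now contains 5, leaving R5C4 = 4.
Cage g needs sum 10, leaving R2C3 = 5.
The 4 cells of cage d must have product 60, leaving R5C2 = 5.
Cage b needs product 80, which forces R1C1 = 5.
Column 2 already has 5; hence R1C2 = 2.
The 4 cells of cage b must have product 80, which forces R2C1 = 2.
The 4 cells of cage b must have product 80, so R2C2 = 4.
Column 2 already has 2, leaving R3C2 = 3.
Row 3 already has 3, leaving R3C3 = 2.
Column 2 already has 3; hence R4C2 = 1.
Row 4 already has 1, leaving R4C3 = 3.
Column 3 already has 3, leaving R5C3 = 1.
Row 3 already has 3; hence R3C1 = 1.
Row 4 already has 1, which forces R4C1 = 4.
Row 5 now contains 1, which forces R5C1 = 3.
The full grid is 5 2 4 1 3 / 2 4 5 3 1 / 1 3 2 5 4 / 4 1 3 2 5 / 3 5 1 4 2.

4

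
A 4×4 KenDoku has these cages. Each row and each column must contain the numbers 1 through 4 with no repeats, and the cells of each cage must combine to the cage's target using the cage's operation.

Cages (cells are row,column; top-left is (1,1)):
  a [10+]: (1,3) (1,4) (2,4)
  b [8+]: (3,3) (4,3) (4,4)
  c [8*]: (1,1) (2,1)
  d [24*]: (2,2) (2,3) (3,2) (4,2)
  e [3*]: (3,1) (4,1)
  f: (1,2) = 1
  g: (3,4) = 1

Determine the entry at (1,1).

Cage f is given; hence (1,2) = 1.
Cage g is a single given cell, leaving (3,4) = 1.
Cage d has product 24, which forces (2,3) = 1.
Row 3 already has 1, so (3,1) = 3.
Cage e needs two cells with product 3, which forces (4,1) = 1.
Cage b has sum 8, leaving (3,3) = 2.
Cage b needs sum 8, so (4,3) = 4.
Cage b needs sum 8, so (4,4) = 2.
Column 3 now contains 4, leaving (1,3) = 3.
2 is placed in column 4; hence (1,4) = 4.
Cage d needs product 24, so (2,2) = 2.
Cage a has sum 10; hence (2,4) = 3.
2 is placed in row 3, so (3,2) = 4.
2 is placed in row 4; hence (4,2) = 3.
Row 1 already has 4, which forces (1,1) = 2.
Row 2 already has 2, leaving (2,1) = 4.
Completed grid: 2 1 3 4 / 4 2 1 3 / 3 4 2 1 / 1 3 4 2.

2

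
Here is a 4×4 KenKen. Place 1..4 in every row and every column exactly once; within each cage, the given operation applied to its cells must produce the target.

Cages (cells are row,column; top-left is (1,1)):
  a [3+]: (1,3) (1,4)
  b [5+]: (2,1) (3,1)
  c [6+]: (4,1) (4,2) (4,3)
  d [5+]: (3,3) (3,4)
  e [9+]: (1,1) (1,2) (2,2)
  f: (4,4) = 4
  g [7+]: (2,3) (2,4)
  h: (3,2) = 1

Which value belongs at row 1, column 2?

4

H is a freebie, leaving (3,2) = 1.
F is a freebie; hence (4,4) = 4.
Cage g's pair has sum 7, so (2,3) = 4.
4 is placed in column 4, leaving (2,4) = 3.
Column 4 already has 3; hence (3,4) = 2.
The two cells of cage a must have sum 3, which forces (1,3) = 2.
Column 4 already has 2, leaving (1,4) = 1.
3 is placed in row 2, so (2,2) = 2.
2 is placed in row 3, which forces (3,3) = 3.
2 is placed in column 2; hence (4,2) = 3.
Column 3 now contains 3, so (4,3) = 1.
Cage e needs sum 9; hence (1,1) = 3.
3 is placed in column 2, leaving (1,2) = 4.
2 is placed in row 2; hence (2,1) = 1.
Row 3 already has 3, so (3,1) = 4.
Row 4 already has 1, which forces (4,1) = 2.
Completed grid: 3 4 2 1 / 1 2 4 3 / 4 1 3 2 / 2 3 1 4.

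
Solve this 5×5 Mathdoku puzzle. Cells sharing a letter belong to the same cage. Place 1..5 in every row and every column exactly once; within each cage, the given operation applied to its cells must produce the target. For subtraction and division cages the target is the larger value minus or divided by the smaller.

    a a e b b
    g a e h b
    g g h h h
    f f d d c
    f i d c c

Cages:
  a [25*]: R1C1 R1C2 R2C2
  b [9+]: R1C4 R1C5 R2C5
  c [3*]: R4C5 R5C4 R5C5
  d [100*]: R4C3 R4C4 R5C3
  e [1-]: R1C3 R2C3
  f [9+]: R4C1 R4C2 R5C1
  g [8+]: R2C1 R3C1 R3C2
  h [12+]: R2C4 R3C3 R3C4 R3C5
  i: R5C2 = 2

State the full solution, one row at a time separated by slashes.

5 1 2 3 4 / 1 5 3 4 2 / 3 4 1 2 5 / 2 3 4 5 1 / 4 2 5 1 3

Cage a has product 25; hence R1C1 = 5.
Cage a has product 25; hence R1C2 = 1.
Cage a has product 25, which forces R2C2 = 5.
Cage d has product 100, which forces R4C3 = 4.
Cage d has product 100, so R4C4 = 5.
Cage c has product 3, leaving R4C5 = 1.
Cage i is given; hence R5C2 = 2.
Cage d needs product 100, leaving R5C3 = 5.
Cage c has product 3, so R5C4 = 1.
Cage c needs product 3; hence R5C5 = 3.
The 3 cells of cage b must have sum 9, leaving R1C4 = 3.
Cage f needs sum 9, which forces R4C1 = 2.
2 is placed in column 2, leaving R4C2 = 3.
Row 5 now contains 3, so R5C1 = 4.
3 is placed in row 1, leaving R1C3 = 2.
Row 1 now contains 2, so R1C5 = 4.
4 is placed in column 5; hence R2C5 = 2.
3 is placed in column 2, so R3C2 = 4.
Cage h has sum 12, so R3C3 = 1.
Row 3 already has 4, so R3C4 = 2.
The 4 cells of cage h must have sum 12; hence R3C5 = 5.
Cage g needs sum 8; hence R2C1 = 1.
Column 3 already has 1, which forces R2C3 = 3.
Row 2 already has 2; hence R2C4 = 4.
Row 3 now contains 1, so R3C1 = 3.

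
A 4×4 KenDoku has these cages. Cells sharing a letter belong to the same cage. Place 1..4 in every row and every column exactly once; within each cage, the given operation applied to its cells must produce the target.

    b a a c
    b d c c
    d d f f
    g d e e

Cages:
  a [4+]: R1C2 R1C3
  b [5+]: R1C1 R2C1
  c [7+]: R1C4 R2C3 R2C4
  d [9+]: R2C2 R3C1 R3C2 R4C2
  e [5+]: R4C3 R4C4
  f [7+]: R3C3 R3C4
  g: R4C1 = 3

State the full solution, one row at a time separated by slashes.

4 3 1 2 / 1 4 2 3 / 2 1 3 4 / 3 2 4 1

G is a freebie, leaving R4C1 = 3.
The only place for 2 in row 1 is R1C4.
In row 1, 4 can only go at R1C1, so R1C1 = 4.
Column 1 already has 4; hence R2C1 = 1.
Column 1 now contains 1; hence R3C1 = 2.
The 3 cells of cage c must have sum 7, so R2C3 = 2.
The 3 cells of cage c must have sum 7, so R2C4 = 3.
Column 4 already has 3, which forces R3C4 = 4.
Column 4 now contains 4; hence R4C4 = 1.
Row 2 already has 2; hence R2C2 = 4.
Row 3 now contains 4, so R3C2 = 1.
Row 3 now contains 4; hence R3C3 = 3.
Cage d needs sum 9, which forces R4C2 = 2.
Row 4 already has 1, so R4C3 = 4.
Column 2 now contains 1, so R1C2 = 3.
Column 3 already has 3; hence R1C3 = 1.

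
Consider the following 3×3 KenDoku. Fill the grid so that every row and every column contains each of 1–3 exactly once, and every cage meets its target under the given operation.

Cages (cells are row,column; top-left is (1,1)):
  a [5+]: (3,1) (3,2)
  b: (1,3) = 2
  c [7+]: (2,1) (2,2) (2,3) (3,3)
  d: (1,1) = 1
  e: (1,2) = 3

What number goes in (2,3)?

3

D is a freebie, leaving (1,1) = 1.
Cage e is a single given cell, so (1,2) = 3.
Cage b is a single given cell; hence (1,3) = 2.
Column 3 now contains 2, leaving (2,3) = 3.
Column 2 now contains 3, so (3,2) = 2.
The 4 cells of cage c must have sum 7, so (3,3) = 1.
Row 2 already has 3, leaving (2,1) = 2.
Column 2 now contains 2, so (2,2) = 1.
Row 3 now contains 2, so (3,1) = 3.
Completed grid: 1 3 2 / 2 1 3 / 3 2 1.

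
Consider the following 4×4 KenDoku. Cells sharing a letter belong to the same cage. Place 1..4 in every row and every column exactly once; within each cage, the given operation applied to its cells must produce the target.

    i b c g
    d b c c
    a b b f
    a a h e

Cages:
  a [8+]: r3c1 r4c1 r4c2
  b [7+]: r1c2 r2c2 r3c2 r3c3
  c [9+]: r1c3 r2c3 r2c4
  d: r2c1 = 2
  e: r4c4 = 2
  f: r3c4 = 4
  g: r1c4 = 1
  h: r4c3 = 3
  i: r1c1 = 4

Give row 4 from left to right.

1 4 3 2

I is a freebie, which forces r1c1 = 4.
Cage g is a single given cell, so r1c4 = 1.
Cage d is a single given cell, so r2c1 = 2.
Cage b has sum 7; hence r3c3 = 1.
F is a freebie, so r3c4 = 4.
H is a freebie, which forces r4c3 = 3.
Cage e is given, which forces r4c4 = 2.
Column 3 now contains 3, which forces r1c3 = 2.
Cage b needs sum 7; hence r2c2 = 1.
Column 3 now contains 3; hence r2c3 = 4.
4 is placed in column 4, so r2c4 = 3.
Row 3 already has 1; hence r3c1 = 3.
Row 3 now contains 3, so r3c2 = 2.
3 is placed in row 4, which forces r4c1 = 1.
Cage a needs sum 8, so r4c2 = 4.
Row 1 now contains 2, which forces r1c2 = 3.
Completed grid: 4 3 2 1 / 2 1 4 3 / 3 2 1 4 / 1 4 3 2.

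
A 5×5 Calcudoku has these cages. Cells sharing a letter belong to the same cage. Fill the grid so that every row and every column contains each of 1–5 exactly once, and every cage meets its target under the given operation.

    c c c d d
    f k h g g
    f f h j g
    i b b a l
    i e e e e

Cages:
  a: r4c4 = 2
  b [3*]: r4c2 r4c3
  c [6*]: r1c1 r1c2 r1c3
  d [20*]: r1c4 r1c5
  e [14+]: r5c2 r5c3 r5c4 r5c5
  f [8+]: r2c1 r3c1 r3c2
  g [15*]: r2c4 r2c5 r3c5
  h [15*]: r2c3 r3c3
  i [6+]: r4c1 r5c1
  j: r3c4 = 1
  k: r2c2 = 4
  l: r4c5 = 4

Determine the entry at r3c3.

Cage k is given; hence r2c2 = 4.
Cage j is a single given cell, so r3c4 = 1.
Cage a is a single given cell, leaving r4c4 = 2.
L is a freebie, leaving r4c5 = 4.
The two cells of cage d must have product 20, so r1c4 = 4.
Column 5 now contains 4, so r1c5 = 5.
The 3 cells of cage g must have product 15, which forces r2c5 = 1.
Column 5 already has 5; hence r3c5 = 3.
Column 5 now contains 3, leaving r5c5 = 2.
Cage f has sum 8; hence r2c1 = 2.
The two cells of cage h must have product 15, which forces r2c3 = 3.
The 3 cells of cage g must have product 15, so r2c4 = 5.
Cage f has sum 8; hence r3c1 = 4.
Cage f needs sum 8, which forces r3c2 = 2.
Row 3 already has 3, so r3c3 = 5.
Column 3 already has 3, which forces r4c3 = 1.
The 4 cells of cage e must have sum 14; hence r5c3 = 4.
Column 4 now contains 5; hence r5c4 = 3.
Column 3 now contains 1, leaving r1c3 = 2.
Row 4 already has 1, leaving r4c1 = 5.
Row 4 already has 1, which forces r4c2 = 3.
Cage i needs two cells with sum 6, leaving r5c1 = 1.
Row 5 already has 3, which forces r5c2 = 5.
Column 1 now contains 1, so r1c1 = 3.
Column 2 already has 3; hence r1c2 = 1.
Filled in: 3 1 2 4 5 / 2 4 3 5 1 / 4 2 5 1 3 / 5 3 1 2 4 / 1 5 4 3 2.

5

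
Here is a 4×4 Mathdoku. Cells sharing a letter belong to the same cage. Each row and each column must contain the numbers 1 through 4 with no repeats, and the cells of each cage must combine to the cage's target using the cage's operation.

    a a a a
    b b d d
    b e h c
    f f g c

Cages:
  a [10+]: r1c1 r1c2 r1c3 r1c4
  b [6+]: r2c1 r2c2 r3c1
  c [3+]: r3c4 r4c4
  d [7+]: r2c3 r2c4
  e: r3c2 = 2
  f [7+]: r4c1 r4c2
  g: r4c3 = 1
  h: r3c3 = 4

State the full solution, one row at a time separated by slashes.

Cage e is given; hence r3c2 = 2.
H is a freebie, leaving r3c3 = 4.
Row 3 already has 2; hence r3c4 = 1.
Cage g is a single given cell; hence r4c3 = 1.
1 is placed in column 4, leaving r4c4 = 2.
The 3 cells of cage b must have sum 6; hence r2c1 = 2.
Cage b has sum 6, which forces r2c2 = 1.
Column 3 now contains 4, which forces r2c3 = 3.
Cage d needs two cells with sum 7; hence r2c4 = 4.
1 is placed in row 3, which forces r3c1 = 3.
Column 1 now contains 3, so r4c1 = 4.
Row 4 now contains 4; hence r4c2 = 3.
4 is placed in column 1, leaving r1c1 = 1.
Column 2 now contains 3, leaving r1c2 = 4.
Column 3 already has 3, so r1c3 = 2.
Column 4 now contains 4, which forces r1c4 = 3.

1 4 2 3 / 2 1 3 4 / 3 2 4 1 / 4 3 1 2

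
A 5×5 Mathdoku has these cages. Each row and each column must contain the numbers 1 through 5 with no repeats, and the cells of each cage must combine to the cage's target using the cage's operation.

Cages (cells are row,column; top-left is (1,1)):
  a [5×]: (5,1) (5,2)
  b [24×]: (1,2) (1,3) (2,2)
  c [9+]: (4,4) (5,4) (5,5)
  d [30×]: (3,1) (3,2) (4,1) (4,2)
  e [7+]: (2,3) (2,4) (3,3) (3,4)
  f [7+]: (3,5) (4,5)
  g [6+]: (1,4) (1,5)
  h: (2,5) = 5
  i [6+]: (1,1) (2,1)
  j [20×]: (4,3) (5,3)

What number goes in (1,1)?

4

Cage h is given; hence (2,5) = 5.
The only place for 1 in row 1 is (1,5).
Cage g needs two cells with sum 6, which forces (1,4) = 5.
The only place for 4 in row 3 is (3,5).
Column 5 now contains 4, so (4,5) = 3.
3 is placed in column 5, leaving (5,5) = 2.
Cage c needs sum 9, which forces (4,4) = 4.
The 3 cells of cage c must have sum 9, which forces (5,4) = 3.
Row 4 already has 4, leaving (4,3) = 5.
The two cells of cage j must have product 20, leaving (5,3) = 4.
Row 3 needs a 2, and only (3,4) is open for it.
Cage e needs sum 7, leaving (2,3) = 3.
Column 4 now contains 2, leaving (2,4) = 1.
Cage e has sum 7, leaving (3,3) = 1.
Cage b has product 24, which forces (1,2) = 3.
Column 3 already has 3, which forces (1,3) = 2.
Cage b needs product 24, leaving (2,2) = 4.
3 is placed in column 2, which forces (3,2) = 5.
5 is placed in column 2, leaving (5,2) = 1.
2 is placed in row 1, which forces (1,1) = 4.
Row 2 already has 4; hence (2,1) = 2.
Row 3 already has 5, so (3,1) = 3.
The 4 cells of cage d must have product 30, so (4,1) = 1.
Column 2 already has 1, so (4,2) = 2.
Row 5 now contains 1, which forces (5,1) = 5.
The full grid is 4 3 2 5 1 / 2 4 3 1 5 / 3 5 1 2 4 / 1 2 5 4 3 / 5 1 4 3 2.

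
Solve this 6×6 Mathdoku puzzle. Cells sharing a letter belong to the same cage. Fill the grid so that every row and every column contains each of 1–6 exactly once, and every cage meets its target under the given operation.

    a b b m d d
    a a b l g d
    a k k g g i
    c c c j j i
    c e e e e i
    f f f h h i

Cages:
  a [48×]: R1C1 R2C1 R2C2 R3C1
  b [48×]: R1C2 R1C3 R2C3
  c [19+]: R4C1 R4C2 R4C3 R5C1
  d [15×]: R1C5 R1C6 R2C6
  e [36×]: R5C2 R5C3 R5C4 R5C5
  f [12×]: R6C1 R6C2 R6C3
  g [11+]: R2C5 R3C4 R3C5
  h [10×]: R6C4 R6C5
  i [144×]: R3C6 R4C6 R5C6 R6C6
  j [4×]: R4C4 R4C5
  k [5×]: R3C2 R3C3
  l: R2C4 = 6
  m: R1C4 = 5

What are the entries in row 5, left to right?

Cage m is given; hence R1C4 = 5.
Cage l is given, leaving R2C4 = 6.
5 is placed in column 4, leaving R6C4 = 2.
2 is placed in row 6, which forces R6C5 = 5.
Cage d has product 15, so R2C6 = 5.
The only place for 3 in row 2 is R2C1.
The only place for 1 in row 2 is R2C5.
1 is placed in column 5, which forces R1C5 = 3.
Cage d has product 15, so R1C6 = 1.
The 3 cells of cage g must have sum 11, leaving R3C4 = 4.
The 3 cells of cage g must have sum 11; hence R3C5 = 6.
The two cells of cage j must have product 4, which forces R4C4 = 1.
1 is placed in column 5, so R4C5 = 4.
Column 4 now contains 1, which forces R5C4 = 3.
Column 5 already has 6, so R5C5 = 2.
Cage a needs product 48, which forces R1C1 = 4.
Column 1 already has 4, leaving R6C1 = 1.
The 4 cells of cage a must have product 48; hence R2C2 = 2.
The 3 cells of cage b must have product 48, so R2C3 = 4.
Column 1 already has 1, so R3C1 = 2.
2 is placed in row 3, leaving R3C6 = 3.
Column 3 now contains 4, so R6C3 = 3.
2 is placed in column 2, leaving R1C2 = 6.
Cage b has product 48, so R1C3 = 2.
Column 2 already has 6, so R4C2 = 3.
Column 3 already has 2; hence R4C3 = 5.
Cage i has product 144; hence R4C6 = 2.
Column 2 already has 6, so R5C2 = 1.
Row 5 already has 1, leaving R5C3 = 6.
Row 5 already has 6, leaving R5C6 = 4.
3 is placed in row 6, which forces R6C2 = 4.
Column 6 now contains 4, which forces R6C6 = 6.
1 is placed in column 2, so R3C2 = 5.
5 is placed in column 3, leaving R3C3 = 1.
Row 4 already has 5, so R4C1 = 6.
Row 5 already has 6; hence R5C1 = 5.
Completed grid: 4 6 2 5 3 1 / 3 2 4 6 1 5 / 2 5 1 4 6 3 / 6 3 5 1 4 2 / 5 1 6 3 2 4 / 1 4 3 2 5 6.

5 1 6 3 2 4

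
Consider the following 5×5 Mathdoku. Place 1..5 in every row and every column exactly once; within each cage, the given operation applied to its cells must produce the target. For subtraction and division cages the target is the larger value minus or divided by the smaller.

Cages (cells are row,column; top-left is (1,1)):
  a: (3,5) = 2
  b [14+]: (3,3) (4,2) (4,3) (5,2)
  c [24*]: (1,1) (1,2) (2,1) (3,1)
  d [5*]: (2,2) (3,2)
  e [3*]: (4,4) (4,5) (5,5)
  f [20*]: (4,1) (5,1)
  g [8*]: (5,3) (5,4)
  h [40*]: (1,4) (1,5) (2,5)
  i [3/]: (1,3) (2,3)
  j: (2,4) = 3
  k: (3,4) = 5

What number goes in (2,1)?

Cage j is a single given cell, which forces (2,4) = 3.
K is a freebie, leaving (3,4) = 5.
A is a freebie, leaving (3,5) = 2.
Cage e needs product 3; hence (4,4) = 1.
Cage e has product 3, which forces (4,5) = 3.
The 3 cells of cage e must have product 3, which forces (5,5) = 1.
Cage i's pair has quotient 3; hence (1,3) = 3.
The 3 cells of cage h must have product 40; hence (1,4) = 2.
Cage d's pair has product 5, leaving (2,2) = 5.
3 is placed in row 2, which forces (2,3) = 1.
Row 2 already has 5, so (2,5) = 4.
5 is placed in row 3, leaving (3,2) = 1.
Column 3 already has 1; hence (3,3) = 4.
Column 3 already has 4, leaving (5,3) = 2.
2 is placed in column 4, so (5,4) = 4.
Cage c has product 24, so (1,1) = 1.
Column 2 already has 1, leaving (1,2) = 4.
4 is placed in column 5, so (1,5) = 5.
Row 2 already has 4, which forces (2,1) = 2.
Row 3 already has 4; hence (3,1) = 3.
The two cells of cage f must have product 20; hence (4,1) = 4.
Cage b needs sum 14, so (4,2) = 2.
Column 3 already has 2, so (4,3) = 5.
Row 5 now contains 4, leaving (5,1) = 5.
Row 5 now contains 4, so (5,2) = 3.
Completed grid: 1 4 3 2 5 / 2 5 1 3 4 / 3 1 4 5 2 / 4 2 5 1 3 / 5 3 2 4 1.

2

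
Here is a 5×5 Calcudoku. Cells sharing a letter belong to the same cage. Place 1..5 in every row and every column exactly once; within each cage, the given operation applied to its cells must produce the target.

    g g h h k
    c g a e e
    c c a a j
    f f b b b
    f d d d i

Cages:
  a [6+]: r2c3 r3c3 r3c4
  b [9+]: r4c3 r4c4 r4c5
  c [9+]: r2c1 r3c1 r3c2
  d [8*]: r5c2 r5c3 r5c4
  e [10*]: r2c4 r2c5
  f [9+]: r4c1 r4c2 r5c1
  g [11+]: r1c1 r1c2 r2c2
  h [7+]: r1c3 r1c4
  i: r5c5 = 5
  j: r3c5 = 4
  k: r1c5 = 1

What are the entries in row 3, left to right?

5 3 1 2 4

K is a freebie; hence r1c5 = 1.
J is a freebie, leaving r3c5 = 4.
Cage i is given, which forces r5c5 = 5.
Cage e needs two cells with product 10; hence r2c4 = 5.
Column 5 already has 5; hence r2c5 = 2.
2 is placed in column 5; hence r4c5 = 3.
In row 5, 3 can only go at r5c1, so r5c1 = 3.
Cage g has sum 11; hence r2c2 = 4.
The 3 cells of cage c must have sum 9; hence r3c2 = 3.
4 is placed in row 2, leaving r2c1 = 1.
The 3 cells of cage a must have sum 6, which forces r2c3 = 3.
Cage c needs sum 9, which forces r3c1 = 5.
Column 1 already has 5, so r4c1 = 4.
Column 1 already has 5, leaving r1c1 = 2.
Cage g has sum 11, so r1c2 = 5.
Row 1 now contains 5, so r1c3 = 4.
2 is placed in row 1, leaving r1c4 = 3.
The 3 cells of cage f must have sum 9; hence r4c2 = 2.
Cage b needs sum 9; hence r4c3 = 5.
The 3 cells of cage b must have sum 9; hence r4c4 = 1.
Column 2 already has 2, so r5c2 = 1.
Row 5 now contains 1, so r5c3 = 2.
2 is placed in row 5; hence r5c4 = 4.
Column 3 already has 2; hence r3c3 = 1.
Column 4 now contains 1; hence r3c4 = 2.
The full grid is 2 5 4 3 1 / 1 4 3 5 2 / 5 3 1 2 4 / 4 2 5 1 3 / 3 1 2 4 5.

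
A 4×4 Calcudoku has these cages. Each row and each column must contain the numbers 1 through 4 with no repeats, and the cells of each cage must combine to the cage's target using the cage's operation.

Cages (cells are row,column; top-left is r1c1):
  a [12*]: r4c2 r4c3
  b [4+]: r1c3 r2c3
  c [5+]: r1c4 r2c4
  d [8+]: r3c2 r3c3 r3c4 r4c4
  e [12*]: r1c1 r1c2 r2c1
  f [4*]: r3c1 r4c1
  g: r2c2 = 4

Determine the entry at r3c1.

Cage g is given, leaving r2c2 = 4.
Column 2 already has 4, leaving r4c2 = 3.
3 is placed in row 4, which forces r4c3 = 4.
Cage f's pair has product 4, leaving r3c1 = 4.
Row 4 already has 4, which forces r4c1 = 1.
Row 4 now contains 1; hence r4c4 = 2.
4 is placed in column 1, so r1c1 = 3.
Cage e has product 12; hence r1c2 = 2.
3 is placed in row 1, leaving r1c3 = 1.
Cage c's pair has sum 5; hence r1c4 = 4.
The 3 cells of cage e must have product 12, leaving r2c1 = 2.
Column 3 already has 1, so r2c3 = 3.
Cage c's pair has sum 5, which forces r2c4 = 1.
Column 2 already has 2; hence r3c2 = 1.
3 is placed in column 3; hence r3c3 = 2.
Column 4 now contains 1, so r3c4 = 3.
Filled in: 3 2 1 4 / 2 4 3 1 / 4 1 2 3 / 1 3 4 2.

4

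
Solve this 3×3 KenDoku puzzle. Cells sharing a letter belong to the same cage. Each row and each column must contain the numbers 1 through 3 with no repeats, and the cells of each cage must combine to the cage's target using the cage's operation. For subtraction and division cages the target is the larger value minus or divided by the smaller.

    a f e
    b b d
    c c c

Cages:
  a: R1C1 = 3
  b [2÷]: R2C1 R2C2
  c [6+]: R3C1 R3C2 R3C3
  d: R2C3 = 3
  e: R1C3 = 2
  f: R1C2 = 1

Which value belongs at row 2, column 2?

2

A is a freebie, so R1C1 = 3.
F is a freebie, so R1C2 = 1.
E is a freebie; hence R1C3 = 2.
1 is placed in column 2, which forces R2C2 = 2.
Cage d is given, leaving R2C3 = 3.
Column 2 already has 2, which forces R3C2 = 3.
Column 3 already has 3, leaving R3C3 = 1.
Row 2 already has 2; hence R2C1 = 1.
Row 3 already has 1, leaving R3C1 = 2.
The full grid is 3 1 2 / 1 2 3 / 2 3 1.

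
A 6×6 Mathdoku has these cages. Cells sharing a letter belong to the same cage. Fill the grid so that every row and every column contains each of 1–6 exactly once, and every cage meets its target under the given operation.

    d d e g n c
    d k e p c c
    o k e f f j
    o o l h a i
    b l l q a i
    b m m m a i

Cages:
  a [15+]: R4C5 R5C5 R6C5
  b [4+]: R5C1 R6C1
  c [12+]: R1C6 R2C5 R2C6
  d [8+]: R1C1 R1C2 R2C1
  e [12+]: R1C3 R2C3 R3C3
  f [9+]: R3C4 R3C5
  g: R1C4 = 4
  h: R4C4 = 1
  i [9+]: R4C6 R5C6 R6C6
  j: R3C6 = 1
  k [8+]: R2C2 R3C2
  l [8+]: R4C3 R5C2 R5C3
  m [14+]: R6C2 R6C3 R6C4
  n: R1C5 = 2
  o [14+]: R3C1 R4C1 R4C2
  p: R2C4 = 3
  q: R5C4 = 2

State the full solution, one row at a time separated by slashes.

G is a freebie, so R1C4 = 4.
Cage n is a single given cell, so R1C5 = 2.
Cage p is given; hence R2C4 = 3.
Cage j is given, leaving R3C6 = 1.
H is a freebie, so R4C4 = 1.
Cage q is a single given cell, which forces R5C4 = 2.
In row 5, 6 can only go at R5C5, so R5C5 = 6.
In row 6, 1 can only go at R6C1, so R6C1 = 1.
Cage d needs sum 8; hence R1C2 = 1.
1 is placed in column 1, which forces R5C1 = 3.
3 is placed in row 5, so R5C6 = 4.
3 is placed in column 1, so R1C1 = 5.
Cage d has sum 8, which forces R2C1 = 2.
The 3 cells of cage l must have sum 8, leaving R4C3 = 2.
Row 4 already has 2, so R4C6 = 3.
4 is placed in row 5; hence R5C2 = 5.
The 3 cells of cage l must have sum 8; hence R5C3 = 1.
Column 6 now contains 3, so R6C6 = 2.
Cage e has sum 12, leaving R1C3 = 3.
Column 6 now contains 3, so R1C6 = 6.
5 is placed in column 2; hence R2C2 = 6.
Cage c has sum 12, which forces R2C5 = 1.
Cage c has sum 12, so R2C6 = 5.
Cage o has sum 14, so R3C1 = 4.
The two cells of cage k must have sum 8, leaving R3C2 = 2.
Row 3 already has 4, leaving R3C3 = 5.
Row 3 already has 5, which forces R3C4 = 6.
Row 3 already has 4, leaving R3C5 = 3.
The 3 cells of cage o must have sum 14, so R4C1 = 6.
Cage o needs sum 14, which forces R4C2 = 4.
Row 4 now contains 4, which forces R4C5 = 5.
Column 2 already has 6; hence R6C2 = 3.
Column 3 already has 5, leaving R6C3 = 6.
Column 4 now contains 6; hence R6C4 = 5.
Column 5 already has 5, so R6C5 = 4.
Row 2 already has 5, so R2C3 = 4.

5 1 3 4 2 6 / 2 6 4 3 1 5 / 4 2 5 6 3 1 / 6 4 2 1 5 3 / 3 5 1 2 6 4 / 1 3 6 5 4 2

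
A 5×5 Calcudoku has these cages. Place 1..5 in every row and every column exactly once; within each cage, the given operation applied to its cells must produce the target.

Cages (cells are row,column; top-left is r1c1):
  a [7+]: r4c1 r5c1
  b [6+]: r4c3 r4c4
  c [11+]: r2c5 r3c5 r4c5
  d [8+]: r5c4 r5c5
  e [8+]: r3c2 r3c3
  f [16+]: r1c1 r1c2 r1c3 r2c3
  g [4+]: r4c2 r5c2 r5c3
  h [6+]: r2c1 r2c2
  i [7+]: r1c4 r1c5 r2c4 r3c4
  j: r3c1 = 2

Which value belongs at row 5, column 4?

Cage i has sum 7; hence r1c5 = 1.
J is a freebie, which forces r3c1 = 2.
Cage g has sum 4, which forces r4c2 = 1.
Cage g needs sum 4; hence r5c2 = 2.
The 3 cells of cage g must have sum 4, leaving r5c3 = 1.
Cage h's pair has sum 6, so r2c1 = 1.
Cage h needs two cells with sum 6; hence r2c2 = 5.
Row 2 now contains 5, so r2c3 = 4.
4 is placed in row 2, so r2c5 = 2.
5 is placed in column 2, leaving r3c2 = 3.
Row 3 now contains 3, leaving r3c3 = 5.
Row 3 now contains 3; hence r3c4 = 1.
5 is placed in row 3, so r3c5 = 4.
Column 3 already has 4, so r4c3 = 2.
Row 4 already has 2; hence r4c4 = 4.
4 is placed in column 5, which forces r4c5 = 5.
5 is placed in column 5, so r5c5 = 3.
Cage f has sum 16, which forces r1c1 = 5.
Column 2 already has 3, leaving r1c2 = 4.
2 is placed in column 3, leaving r1c3 = 3.
The 4 cells of cage i must have sum 7, which forces r1c4 = 2.
Row 2 now contains 2; hence r2c4 = 3.
Row 4 already has 4, which forces r4c1 = 3.
Row 5 already has 3, so r5c1 = 4.
Row 5 already has 3, so r5c4 = 5.
Completed grid: 5 4 3 2 1 / 1 5 4 3 2 / 2 3 5 1 4 / 3 1 2 4 5 / 4 2 1 5 3.

5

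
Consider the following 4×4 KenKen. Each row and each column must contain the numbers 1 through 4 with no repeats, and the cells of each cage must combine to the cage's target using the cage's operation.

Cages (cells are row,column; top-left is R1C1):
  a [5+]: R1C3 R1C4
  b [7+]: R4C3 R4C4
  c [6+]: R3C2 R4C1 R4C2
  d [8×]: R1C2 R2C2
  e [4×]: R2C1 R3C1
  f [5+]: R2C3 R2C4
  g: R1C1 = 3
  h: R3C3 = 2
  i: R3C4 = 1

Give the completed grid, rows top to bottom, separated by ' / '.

3 2 1 4 / 1 4 3 2 / 4 3 2 1 / 2 1 4 3

Cage g is a single given cell, leaving R1C1 = 3.
Cage h is given, which forces R3C3 = 2.
Cage i is given, which forces R3C4 = 1.
The two cells of cage a must have sum 5, leaving R1C3 = 1.
Cage a's pair has sum 5; hence R1C4 = 4.
Cage e needs two cells with product 4, leaving R2C1 = 1.
Column 3 already has 1; hence R2C3 = 3.
Column 4 already has 4; hence R2C4 = 2.
Row 3 now contains 1, leaving R3C1 = 4.
Row 3 now contains 1, so R3C2 = 3.
Column 1 already has 1; hence R4C1 = 2.
Row 4 now contains 2, leaving R4C2 = 1.
3 is placed in column 3, leaving R4C3 = 4.
Column 4 already has 4, which forces R4C4 = 3.
Row 1 already has 4, which forces R1C2 = 2.
Row 2 now contains 2, so R2C2 = 4.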